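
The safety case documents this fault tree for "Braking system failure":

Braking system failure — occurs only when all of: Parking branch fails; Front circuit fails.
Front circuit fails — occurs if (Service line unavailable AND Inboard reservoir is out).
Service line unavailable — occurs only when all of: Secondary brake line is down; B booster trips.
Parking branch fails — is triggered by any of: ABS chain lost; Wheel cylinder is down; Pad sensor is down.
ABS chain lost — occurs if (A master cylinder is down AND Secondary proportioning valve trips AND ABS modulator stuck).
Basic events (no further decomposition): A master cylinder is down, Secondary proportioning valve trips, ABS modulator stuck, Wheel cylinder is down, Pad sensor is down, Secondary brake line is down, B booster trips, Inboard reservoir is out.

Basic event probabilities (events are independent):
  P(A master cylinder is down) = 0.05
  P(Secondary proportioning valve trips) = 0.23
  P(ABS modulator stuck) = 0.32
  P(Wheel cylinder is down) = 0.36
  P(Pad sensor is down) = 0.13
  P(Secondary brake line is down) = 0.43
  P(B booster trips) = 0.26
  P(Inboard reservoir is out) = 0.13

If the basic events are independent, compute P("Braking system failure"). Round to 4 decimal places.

0.0065

P(ABS chain lost) [AND] = 0.05 × 0.23 × 0.32 = 0.003680
P(Parking branch fails) [OR] = 1 − (1−0.003680) × (1−0.36) × (1−0.13) = 0.445249
P(Service line unavailable) [AND] = 0.43 × 0.26 = 0.111800
P(Front circuit fails) [AND] = 0.111800 × 0.13 = 0.014534
P(Braking system failure) [AND] = 0.445249 × 0.014534 = 0.006471
Rounded to 4 decimal places: P(Braking system failure) ≈ 0.0065.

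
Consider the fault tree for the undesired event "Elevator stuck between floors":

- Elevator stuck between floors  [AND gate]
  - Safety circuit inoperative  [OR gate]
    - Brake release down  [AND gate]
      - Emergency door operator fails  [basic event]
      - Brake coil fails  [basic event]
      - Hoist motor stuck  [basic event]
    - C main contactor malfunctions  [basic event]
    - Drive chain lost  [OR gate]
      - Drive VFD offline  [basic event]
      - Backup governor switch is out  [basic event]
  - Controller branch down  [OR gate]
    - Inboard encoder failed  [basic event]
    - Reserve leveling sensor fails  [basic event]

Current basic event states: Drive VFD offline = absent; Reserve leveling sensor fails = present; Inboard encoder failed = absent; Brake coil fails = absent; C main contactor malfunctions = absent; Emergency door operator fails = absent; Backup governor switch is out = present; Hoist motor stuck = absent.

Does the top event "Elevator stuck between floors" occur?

Brake release down [AND]: Emergency door operator fails=not, Brake coil fails=not, Hoist motor stuck=not → not all inputs occur → does not occur.
Drive chain lost [OR]: Drive VFD offline=not, Backup governor switch is out=occurs → at least one input occurs → occurs.
Safety circuit inoperative [OR]: Brake release down=not, C main contactor malfunctions=not, Drive chain lost=occurs → at least one input occurs → occurs.
Controller branch down [OR]: Inboard encoder failed=not, Reserve leveling sensor fails=occurs → at least one input occurs → occurs.
Elevator stuck between floors [AND]: Safety circuit inoperative=occurs, Controller branch down=occurs → all inputs occur → occurs.

Yes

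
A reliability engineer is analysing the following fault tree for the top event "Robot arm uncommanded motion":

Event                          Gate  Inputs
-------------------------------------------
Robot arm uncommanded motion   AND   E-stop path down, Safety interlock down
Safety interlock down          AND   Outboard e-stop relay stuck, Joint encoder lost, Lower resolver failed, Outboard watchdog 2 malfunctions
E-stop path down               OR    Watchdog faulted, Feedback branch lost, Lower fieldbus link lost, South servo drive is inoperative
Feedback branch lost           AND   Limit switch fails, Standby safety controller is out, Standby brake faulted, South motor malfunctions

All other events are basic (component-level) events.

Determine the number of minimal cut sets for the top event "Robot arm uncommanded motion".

4

Feedback branch lost [AND]: one cut set from each child combined → 1 × 1 × 1 × 1 = 1 cut set(s).
E-stop path down [OR]: union of children's cut sets → 4 cut set(s).
Safety interlock down [AND]: one cut set from each child combined → 1 × 1 × 1 × 1 = 1 cut set(s).
Robot arm uncommanded motion [AND]: one cut set from each child combined → 4 × 1 = 4 cut set(s).
Minimal cut sets: {Joint encoder lost, Lower resolver failed, Outboard e-stop relay stuck, Outboard watchdog 2 malfunctions, Watchdog faulted}; {Joint encoder lost, Limit switch fails, Lower resolver failed, Outboard e-stop relay stuck, Outboard watchdog 2 malfunctions, South motor malfunctions, Standby brake faulted, Standby safety controller is out}; {Joint encoder lost, Lower fieldbus link lost, Lower resolver failed, Outboard e-stop relay stuck, Outboard watchdog 2 malfunctions}; {Joint encoder lost, Lower resolver failed, Outboard e-stop relay stuck, Outboard watchdog 2 malfunctions, South servo drive is inoperative}.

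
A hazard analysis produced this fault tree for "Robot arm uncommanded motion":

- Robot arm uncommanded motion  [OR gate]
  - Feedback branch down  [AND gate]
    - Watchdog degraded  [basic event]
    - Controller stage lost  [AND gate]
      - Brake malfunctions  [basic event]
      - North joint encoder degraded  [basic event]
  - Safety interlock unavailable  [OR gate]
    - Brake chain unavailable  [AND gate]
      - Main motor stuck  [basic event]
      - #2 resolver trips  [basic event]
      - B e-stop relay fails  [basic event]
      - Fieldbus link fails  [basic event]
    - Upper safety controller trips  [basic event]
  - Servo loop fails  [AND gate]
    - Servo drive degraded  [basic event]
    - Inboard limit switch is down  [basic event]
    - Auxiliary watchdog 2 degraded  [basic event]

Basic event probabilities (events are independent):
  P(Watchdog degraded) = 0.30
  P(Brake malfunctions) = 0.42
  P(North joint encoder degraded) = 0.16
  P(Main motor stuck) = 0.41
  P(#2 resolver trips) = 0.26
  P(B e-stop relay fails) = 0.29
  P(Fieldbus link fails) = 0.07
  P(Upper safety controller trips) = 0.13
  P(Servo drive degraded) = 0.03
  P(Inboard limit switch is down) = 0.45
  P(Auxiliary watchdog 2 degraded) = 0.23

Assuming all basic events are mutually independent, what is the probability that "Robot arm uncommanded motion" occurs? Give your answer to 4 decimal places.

P(Controller stage lost) [AND] = 0.42 × 0.16 = 0.067200
P(Feedback branch down) [AND] = 0.30 × 0.067200 = 0.020160
P(Brake chain unavailable) [AND] = 0.41 × 0.26 × 0.29 × 0.07 = 0.002164
P(Safety interlock unavailable) [OR] = 1 − (1−0.002164) × (1−0.13) = 0.131883
P(Servo loop fails) [AND] = 0.03 × 0.45 × 0.23 = 0.003105
P(Robot arm uncommanded motion) [OR] = 1 − (1−0.020160) × (1−0.131883) × (1−0.003105) = 0.152025
Rounded to 4 decimal places: P(Robot arm uncommanded motion) ≈ 0.1520.

0.1520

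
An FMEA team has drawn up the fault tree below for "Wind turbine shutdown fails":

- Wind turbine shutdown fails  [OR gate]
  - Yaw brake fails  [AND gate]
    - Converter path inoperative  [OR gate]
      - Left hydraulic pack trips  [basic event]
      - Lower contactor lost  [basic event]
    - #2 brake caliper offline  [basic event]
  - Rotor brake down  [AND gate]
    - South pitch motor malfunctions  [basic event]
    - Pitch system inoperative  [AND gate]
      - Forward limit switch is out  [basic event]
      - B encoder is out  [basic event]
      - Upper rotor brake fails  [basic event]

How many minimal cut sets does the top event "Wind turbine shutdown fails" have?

Converter path inoperative [OR]: union of children's cut sets → 2 cut set(s).
Yaw brake fails [AND]: one cut set from each child combined → 2 × 1 = 2 cut set(s).
Pitch system inoperative [AND]: one cut set from each child combined → 1 × 1 × 1 = 1 cut set(s).
Rotor brake down [AND]: one cut set from each child combined → 1 × 1 = 1 cut set(s).
Wind turbine shutdown fails [OR]: union of children's cut sets → 3 cut set(s).
Minimal cut sets: {#2 brake caliper offline, Left hydraulic pack trips}; {#2 brake caliper offline, Lower contactor lost}; {B encoder is out, Forward limit switch is out, South pitch motor malfunctions, Upper rotor brake fails}.

3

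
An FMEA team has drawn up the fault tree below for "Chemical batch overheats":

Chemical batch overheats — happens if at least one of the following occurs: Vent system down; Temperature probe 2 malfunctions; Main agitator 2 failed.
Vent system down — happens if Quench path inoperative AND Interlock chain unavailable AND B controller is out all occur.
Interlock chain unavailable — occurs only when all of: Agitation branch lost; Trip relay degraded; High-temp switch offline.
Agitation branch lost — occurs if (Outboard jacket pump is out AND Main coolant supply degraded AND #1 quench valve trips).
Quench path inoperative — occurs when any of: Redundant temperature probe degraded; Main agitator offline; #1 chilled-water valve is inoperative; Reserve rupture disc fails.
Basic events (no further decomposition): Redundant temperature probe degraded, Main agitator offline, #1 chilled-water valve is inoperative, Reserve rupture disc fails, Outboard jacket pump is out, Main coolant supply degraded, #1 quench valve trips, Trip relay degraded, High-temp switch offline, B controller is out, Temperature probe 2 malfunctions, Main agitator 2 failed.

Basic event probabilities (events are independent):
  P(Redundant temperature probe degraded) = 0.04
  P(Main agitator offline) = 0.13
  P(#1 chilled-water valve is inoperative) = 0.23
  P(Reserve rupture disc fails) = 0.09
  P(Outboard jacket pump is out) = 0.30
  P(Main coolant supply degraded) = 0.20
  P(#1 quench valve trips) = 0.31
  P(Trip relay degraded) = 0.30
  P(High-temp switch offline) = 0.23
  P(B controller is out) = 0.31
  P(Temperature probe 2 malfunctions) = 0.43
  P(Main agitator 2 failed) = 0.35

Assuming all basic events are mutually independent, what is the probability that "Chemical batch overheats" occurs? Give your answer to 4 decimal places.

0.6296

P(Quench path inoperative) [OR] = 1 − (1−0.04) × (1−0.13) × (1−0.23) × (1−0.09) = 0.414775
P(Agitation branch lost) [AND] = 0.30 × 0.20 × 0.31 = 0.018600
P(Interlock chain unavailable) [AND] = 0.018600 × 0.30 × 0.23 = 0.001283
P(Vent system down) [AND] = 0.414775 × 0.001283 × 0.31 = 0.000165
P(Chemical batch overheats) [OR] = 1 − (1−0.000165) × (1−0.43) × (1−0.35) = 0.629561
Rounded to 4 decimal places: P(Chemical batch overheats) ≈ 0.6296.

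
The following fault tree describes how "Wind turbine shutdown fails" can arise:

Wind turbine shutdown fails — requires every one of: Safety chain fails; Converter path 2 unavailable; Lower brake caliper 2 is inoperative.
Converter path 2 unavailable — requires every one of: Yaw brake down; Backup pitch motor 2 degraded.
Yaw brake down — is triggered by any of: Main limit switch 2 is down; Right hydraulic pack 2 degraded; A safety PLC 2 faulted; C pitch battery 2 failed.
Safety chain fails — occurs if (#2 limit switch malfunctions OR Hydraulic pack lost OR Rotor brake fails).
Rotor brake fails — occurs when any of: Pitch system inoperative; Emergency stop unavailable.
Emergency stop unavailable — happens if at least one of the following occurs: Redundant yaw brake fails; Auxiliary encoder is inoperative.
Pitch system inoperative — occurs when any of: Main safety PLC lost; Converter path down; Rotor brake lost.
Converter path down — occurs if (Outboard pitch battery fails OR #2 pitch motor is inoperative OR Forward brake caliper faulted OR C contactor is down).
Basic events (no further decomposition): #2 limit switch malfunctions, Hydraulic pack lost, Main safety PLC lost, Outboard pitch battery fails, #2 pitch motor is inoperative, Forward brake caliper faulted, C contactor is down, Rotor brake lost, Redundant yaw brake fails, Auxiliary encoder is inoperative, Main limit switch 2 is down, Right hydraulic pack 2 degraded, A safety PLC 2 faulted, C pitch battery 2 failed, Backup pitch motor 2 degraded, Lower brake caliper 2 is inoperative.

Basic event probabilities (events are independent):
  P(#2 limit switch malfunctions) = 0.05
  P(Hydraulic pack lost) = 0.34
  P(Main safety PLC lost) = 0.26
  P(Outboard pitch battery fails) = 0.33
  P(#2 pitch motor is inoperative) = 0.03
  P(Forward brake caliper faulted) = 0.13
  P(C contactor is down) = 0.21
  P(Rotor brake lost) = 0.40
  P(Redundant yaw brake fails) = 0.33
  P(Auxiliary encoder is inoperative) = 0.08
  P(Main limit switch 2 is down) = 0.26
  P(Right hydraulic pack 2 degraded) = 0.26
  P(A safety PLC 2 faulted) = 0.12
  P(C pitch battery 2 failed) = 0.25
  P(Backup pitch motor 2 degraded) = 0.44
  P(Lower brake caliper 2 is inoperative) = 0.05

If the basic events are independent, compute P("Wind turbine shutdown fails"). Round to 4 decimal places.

P(Converter path down) [OR] = 1 − (1−0.33) × (1−0.03) × (1−0.13) × (1−0.21) = 0.553324
P(Pitch system inoperative) [OR] = 1 − (1−0.26) × (1−0.553324) × (1−0.40) = 0.801676
P(Emergency stop unavailable) [OR] = 1 − (1−0.33) × (1−0.08) = 0.383600
P(Rotor brake fails) [OR] = 1 − (1−0.801676) × (1−0.383600) = 0.877753
P(Safety chain fails) [OR] = 1 − (1−0.05) × (1−0.34) × (1−0.877753) = 0.923351
P(Yaw brake down) [OR] = 1 − (1−0.26) × (1−0.26) × (1−0.12) × (1−0.25) = 0.638584
P(Converter path 2 unavailable) [AND] = 0.638584 × 0.44 = 0.280977
P(Wind turbine shutdown fails) [AND] = 0.923351 × 0.280977 × 0.05 = 0.012972
Rounded to 4 decimal places: P(Wind turbine shutdown fails) ≈ 0.0130.

0.0130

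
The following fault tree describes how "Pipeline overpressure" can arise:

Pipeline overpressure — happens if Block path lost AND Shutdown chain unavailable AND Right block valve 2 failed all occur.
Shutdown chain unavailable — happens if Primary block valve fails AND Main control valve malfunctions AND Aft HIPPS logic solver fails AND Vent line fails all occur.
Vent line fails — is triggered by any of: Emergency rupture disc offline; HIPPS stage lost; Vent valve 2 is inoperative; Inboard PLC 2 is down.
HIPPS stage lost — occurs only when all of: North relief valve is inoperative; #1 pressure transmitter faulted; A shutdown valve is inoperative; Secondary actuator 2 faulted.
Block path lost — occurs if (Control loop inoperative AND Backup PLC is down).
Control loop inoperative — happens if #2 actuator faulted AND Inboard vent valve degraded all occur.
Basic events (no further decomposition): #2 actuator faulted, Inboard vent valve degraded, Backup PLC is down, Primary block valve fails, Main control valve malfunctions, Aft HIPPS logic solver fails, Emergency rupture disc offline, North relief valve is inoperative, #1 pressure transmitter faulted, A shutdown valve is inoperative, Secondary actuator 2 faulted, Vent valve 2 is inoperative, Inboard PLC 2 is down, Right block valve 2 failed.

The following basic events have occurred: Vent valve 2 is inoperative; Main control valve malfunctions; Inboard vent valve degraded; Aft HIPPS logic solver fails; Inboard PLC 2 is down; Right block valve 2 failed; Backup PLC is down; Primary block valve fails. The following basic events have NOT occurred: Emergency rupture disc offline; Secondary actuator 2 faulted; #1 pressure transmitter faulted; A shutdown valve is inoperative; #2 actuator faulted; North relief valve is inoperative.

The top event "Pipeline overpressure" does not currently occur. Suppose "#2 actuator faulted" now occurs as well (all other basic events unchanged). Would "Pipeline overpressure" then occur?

Yes

Counterfactual: set "#2 actuator faulted" to occurred.
Control loop inoperative [AND]: #2 actuator faulted=occurs, Inboard vent valve degraded=occurs → all inputs occur → occurs.
Block path lost [AND]: Control loop inoperative=occurs, Backup PLC is down=occurs → all inputs occur → occurs.
HIPPS stage lost [AND]: North relief valve is inoperative=not, #1 pressure transmitter faulted=not, A shutdown valve is inoperative=not, Secondary actuator 2 faulted=not → not all inputs occur → does not occur.
Vent line fails [OR]: Emergency rupture disc offline=not, HIPPS stage lost=not, Vent valve 2 is inoperative=occurs, Inboard PLC 2 is down=occurs → at least one input occurs → occurs.
Shutdown chain unavailable [AND]: Primary block valve fails=occurs, Main control valve malfunctions=occurs, Aft HIPPS logic solver fails=occurs, Vent line fails=occurs → all inputs occur → occurs.
Pipeline overpressure [AND]: Block path lost=occurs, Shutdown chain unavailable=occurs, Right block valve 2 failed=occurs → all inputs occur → occurs.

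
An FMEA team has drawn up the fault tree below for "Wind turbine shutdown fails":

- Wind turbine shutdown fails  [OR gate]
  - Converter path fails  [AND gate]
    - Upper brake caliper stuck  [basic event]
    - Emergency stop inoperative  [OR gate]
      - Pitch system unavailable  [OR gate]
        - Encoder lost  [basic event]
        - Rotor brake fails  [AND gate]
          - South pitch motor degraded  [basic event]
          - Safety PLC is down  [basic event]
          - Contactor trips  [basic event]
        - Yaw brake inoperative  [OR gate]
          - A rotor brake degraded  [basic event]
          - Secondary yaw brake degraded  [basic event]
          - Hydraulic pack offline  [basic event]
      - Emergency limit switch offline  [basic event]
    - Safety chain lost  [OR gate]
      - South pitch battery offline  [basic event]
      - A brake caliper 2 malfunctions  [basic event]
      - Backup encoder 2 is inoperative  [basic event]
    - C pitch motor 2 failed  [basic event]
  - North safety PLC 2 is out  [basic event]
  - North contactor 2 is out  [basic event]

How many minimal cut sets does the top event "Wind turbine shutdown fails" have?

20

Rotor brake fails [AND]: one cut set from each child combined → 1 × 1 × 1 = 1 cut set(s).
Yaw brake inoperative [OR]: union of children's cut sets → 3 cut set(s).
Pitch system unavailable [OR]: union of children's cut sets → 5 cut set(s).
Emergency stop inoperative [OR]: union of children's cut sets → 6 cut set(s).
Safety chain lost [OR]: union of children's cut sets → 3 cut set(s).
Converter path fails [AND]: one cut set from each child combined → 1 × 6 × 3 × 1 = 18 cut set(s).
Wind turbine shutdown fails [OR]: union of children's cut sets → 20 cut set(s).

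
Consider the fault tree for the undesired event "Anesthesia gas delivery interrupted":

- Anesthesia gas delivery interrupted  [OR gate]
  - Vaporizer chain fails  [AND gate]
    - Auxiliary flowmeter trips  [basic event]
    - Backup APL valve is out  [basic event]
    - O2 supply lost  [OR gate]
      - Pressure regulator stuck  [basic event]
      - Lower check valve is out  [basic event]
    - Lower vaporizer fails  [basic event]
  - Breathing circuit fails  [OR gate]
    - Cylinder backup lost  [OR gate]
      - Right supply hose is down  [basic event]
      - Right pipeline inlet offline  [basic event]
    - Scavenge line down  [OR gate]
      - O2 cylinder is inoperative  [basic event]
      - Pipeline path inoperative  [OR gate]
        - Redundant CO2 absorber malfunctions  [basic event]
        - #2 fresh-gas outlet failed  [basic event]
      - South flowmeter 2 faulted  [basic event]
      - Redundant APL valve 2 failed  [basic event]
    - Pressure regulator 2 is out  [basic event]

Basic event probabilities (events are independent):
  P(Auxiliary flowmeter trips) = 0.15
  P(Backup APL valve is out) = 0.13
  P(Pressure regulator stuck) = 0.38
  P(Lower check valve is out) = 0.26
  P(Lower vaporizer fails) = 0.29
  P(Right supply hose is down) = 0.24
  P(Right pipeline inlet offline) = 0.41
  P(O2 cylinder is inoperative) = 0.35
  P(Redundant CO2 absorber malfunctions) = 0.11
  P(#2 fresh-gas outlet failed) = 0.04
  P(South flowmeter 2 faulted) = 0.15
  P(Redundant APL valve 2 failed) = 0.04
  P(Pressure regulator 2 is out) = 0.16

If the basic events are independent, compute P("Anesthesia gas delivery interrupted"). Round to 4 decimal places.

P(O2 supply lost) [OR] = 1 − (1−0.38) × (1−0.26) = 0.541200
P(Vaporizer chain fails) [AND] = 0.15 × 0.13 × 0.541200 × 0.29 = 0.003060
P(Cylinder backup lost) [OR] = 1 − (1−0.24) × (1−0.41) = 0.551600
P(Pipeline path inoperative) [OR] = 1 − (1−0.11) × (1−0.04) = 0.145600
P(Scavenge line down) [OR] = 1 − (1−0.35) × (1−0.145600) × (1−0.15) × (1−0.04) = 0.546826
P(Breathing circuit fails) [OR] = 1 − (1−0.551600) × (1−0.546826) × (1−0.16) = 0.829309
P(Anesthesia gas delivery interrupted) [OR] = 1 − (1−0.003060) × (1−0.829309) = 0.829831
Rounded to 4 decimal places: P(Anesthesia gas delivery interrupted) ≈ 0.8298.

0.8298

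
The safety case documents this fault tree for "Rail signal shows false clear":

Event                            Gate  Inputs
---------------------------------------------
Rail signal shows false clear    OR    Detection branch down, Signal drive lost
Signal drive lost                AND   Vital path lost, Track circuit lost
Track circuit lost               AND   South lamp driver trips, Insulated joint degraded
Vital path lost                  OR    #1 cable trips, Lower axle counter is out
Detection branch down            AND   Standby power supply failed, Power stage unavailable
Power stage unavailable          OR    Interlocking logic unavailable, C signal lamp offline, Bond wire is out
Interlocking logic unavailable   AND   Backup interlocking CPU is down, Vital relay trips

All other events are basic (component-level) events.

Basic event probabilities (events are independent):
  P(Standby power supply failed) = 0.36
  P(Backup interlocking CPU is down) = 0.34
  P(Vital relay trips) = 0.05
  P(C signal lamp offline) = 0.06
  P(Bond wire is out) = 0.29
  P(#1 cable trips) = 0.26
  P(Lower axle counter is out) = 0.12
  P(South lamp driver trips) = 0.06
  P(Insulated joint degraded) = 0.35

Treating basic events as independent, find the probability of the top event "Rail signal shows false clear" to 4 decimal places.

0.1302

P(Interlocking logic unavailable) [AND] = 0.34 × 0.05 = 0.017000
P(Power stage unavailable) [OR] = 1 − (1−0.017000) × (1−0.06) × (1−0.29) = 0.343946
P(Detection branch down) [AND] = 0.36 × 0.343946 = 0.123821
P(Vital path lost) [OR] = 1 − (1−0.26) × (1−0.12) = 0.348800
P(Track circuit lost) [AND] = 0.06 × 0.35 = 0.021000
P(Signal drive lost) [AND] = 0.348800 × 0.021000 = 0.007325
P(Rail signal shows false clear) [OR] = 1 − (1−0.123821) × (1−0.007325) = 0.130239
Rounded to 4 decimal places: P(Rail signal shows false clear) ≈ 0.1302.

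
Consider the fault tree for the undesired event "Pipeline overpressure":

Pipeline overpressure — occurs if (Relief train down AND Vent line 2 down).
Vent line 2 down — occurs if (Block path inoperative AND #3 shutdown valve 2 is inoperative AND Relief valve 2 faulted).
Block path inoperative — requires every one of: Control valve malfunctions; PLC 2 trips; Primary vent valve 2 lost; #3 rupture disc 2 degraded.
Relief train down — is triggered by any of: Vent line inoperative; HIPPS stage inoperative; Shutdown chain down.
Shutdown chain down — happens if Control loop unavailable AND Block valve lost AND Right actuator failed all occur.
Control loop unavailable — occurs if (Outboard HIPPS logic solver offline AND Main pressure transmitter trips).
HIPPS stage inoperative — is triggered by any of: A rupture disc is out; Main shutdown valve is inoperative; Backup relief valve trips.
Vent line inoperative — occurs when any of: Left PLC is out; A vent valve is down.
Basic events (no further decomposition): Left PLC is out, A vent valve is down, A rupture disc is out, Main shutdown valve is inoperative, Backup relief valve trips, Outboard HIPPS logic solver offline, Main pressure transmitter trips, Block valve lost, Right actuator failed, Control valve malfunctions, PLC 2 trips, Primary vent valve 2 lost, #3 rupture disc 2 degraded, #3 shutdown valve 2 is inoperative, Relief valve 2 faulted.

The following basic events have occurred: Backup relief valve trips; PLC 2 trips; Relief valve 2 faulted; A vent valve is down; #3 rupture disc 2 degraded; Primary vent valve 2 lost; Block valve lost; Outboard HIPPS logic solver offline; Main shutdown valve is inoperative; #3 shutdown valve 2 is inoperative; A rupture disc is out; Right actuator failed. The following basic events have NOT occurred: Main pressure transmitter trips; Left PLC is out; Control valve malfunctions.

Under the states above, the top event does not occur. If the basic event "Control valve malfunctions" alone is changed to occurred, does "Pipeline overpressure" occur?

Yes

Counterfactual: set "Control valve malfunctions" to occurred.
Vent line inoperative [OR]: Left PLC is out=not, A vent valve is down=occurs → at least one input occurs → occurs.
HIPPS stage inoperative [OR]: A rupture disc is out=occurs, Main shutdown valve is inoperative=occurs, Backup relief valve trips=occurs → at least one input occurs → occurs.
Control loop unavailable [AND]: Outboard HIPPS logic solver offline=occurs, Main pressure transmitter trips=not → not all inputs occur → does not occur.
Shutdown chain down [AND]: Control loop unavailable=not, Block valve lost=occurs, Right actuator failed=occurs → not all inputs occur → does not occur.
Relief train down [OR]: Vent line inoperative=occurs, HIPPS stage inoperative=occurs, Shutdown chain down=not → at least one input occurs → occurs.
Block path inoperative [AND]: Control valve malfunctions=occurs, PLC 2 trips=occurs, Primary vent valve 2 lost=occurs, #3 rupture disc 2 degraded=occurs → all inputs occur → occurs.
Vent line 2 down [AND]: Block path inoperative=occurs, #3 shutdown valve 2 is inoperative=occurs, Relief valve 2 faulted=occurs → all inputs occur → occurs.
Pipeline overpressure [AND]: Relief train down=occurs, Vent line 2 down=occurs → all inputs occur → occurs.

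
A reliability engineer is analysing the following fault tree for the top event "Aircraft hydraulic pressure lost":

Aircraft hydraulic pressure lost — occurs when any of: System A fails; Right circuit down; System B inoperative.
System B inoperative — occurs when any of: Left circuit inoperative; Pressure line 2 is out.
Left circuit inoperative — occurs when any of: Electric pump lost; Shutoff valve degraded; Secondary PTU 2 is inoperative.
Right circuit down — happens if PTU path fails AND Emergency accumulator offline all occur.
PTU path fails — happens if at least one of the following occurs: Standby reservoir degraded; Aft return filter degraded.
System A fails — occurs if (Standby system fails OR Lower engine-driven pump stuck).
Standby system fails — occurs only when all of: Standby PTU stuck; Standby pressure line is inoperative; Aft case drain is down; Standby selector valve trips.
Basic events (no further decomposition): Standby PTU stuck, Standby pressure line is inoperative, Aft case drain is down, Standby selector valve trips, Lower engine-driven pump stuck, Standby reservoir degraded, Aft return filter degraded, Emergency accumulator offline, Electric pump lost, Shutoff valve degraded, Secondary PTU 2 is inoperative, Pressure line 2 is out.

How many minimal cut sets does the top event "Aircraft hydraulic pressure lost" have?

Standby system fails [AND]: one cut set from each child combined → 1 × 1 × 1 × 1 = 1 cut set(s).
System A fails [OR]: union of children's cut sets → 2 cut set(s).
PTU path fails [OR]: union of children's cut sets → 2 cut set(s).
Right circuit down [AND]: one cut set from each child combined → 2 × 1 = 2 cut set(s).
Left circuit inoperative [OR]: union of children's cut sets → 3 cut set(s).
System B inoperative [OR]: union of children's cut sets → 4 cut set(s).
Aircraft hydraulic pressure lost [OR]: union of children's cut sets → 8 cut set(s).
Minimal cut sets: {Aft case drain is down, Standby PTU stuck, Standby pressure line is inoperative, Standby selector valve trips}; {Lower engine-driven pump stuck}; {Emergency accumulator offline, Standby reservoir degraded}; {Aft return filter degraded, Emergency accumulator offline}; {Electric pump lost}; {Shutoff valve degraded}; {Secondary PTU 2 is inoperative}; {Pressure line 2 is out}.

8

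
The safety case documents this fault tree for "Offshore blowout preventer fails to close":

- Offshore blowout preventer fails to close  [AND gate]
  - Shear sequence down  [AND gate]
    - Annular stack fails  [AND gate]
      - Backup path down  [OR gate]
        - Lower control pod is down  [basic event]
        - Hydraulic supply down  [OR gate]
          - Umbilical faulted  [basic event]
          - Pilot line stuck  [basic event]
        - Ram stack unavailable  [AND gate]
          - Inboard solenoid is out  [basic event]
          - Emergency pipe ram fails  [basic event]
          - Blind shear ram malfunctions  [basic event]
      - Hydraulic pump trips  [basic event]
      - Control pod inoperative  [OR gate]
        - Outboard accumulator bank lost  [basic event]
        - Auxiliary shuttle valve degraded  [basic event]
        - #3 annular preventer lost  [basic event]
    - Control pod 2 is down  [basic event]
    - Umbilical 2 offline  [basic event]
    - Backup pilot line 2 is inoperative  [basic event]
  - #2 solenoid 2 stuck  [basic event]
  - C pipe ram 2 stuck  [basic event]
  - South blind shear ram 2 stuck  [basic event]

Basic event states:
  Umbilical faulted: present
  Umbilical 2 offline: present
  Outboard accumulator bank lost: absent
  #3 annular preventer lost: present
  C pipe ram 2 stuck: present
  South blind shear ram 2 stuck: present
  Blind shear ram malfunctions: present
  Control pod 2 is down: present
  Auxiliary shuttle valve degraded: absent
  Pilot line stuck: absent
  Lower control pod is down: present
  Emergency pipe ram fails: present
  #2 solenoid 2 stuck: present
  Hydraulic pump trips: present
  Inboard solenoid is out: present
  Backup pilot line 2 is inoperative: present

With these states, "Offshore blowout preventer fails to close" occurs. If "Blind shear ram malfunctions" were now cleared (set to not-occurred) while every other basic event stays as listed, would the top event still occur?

Counterfactual: set "Blind shear ram malfunctions" to not occurred.
Hydraulic supply down [OR]: Umbilical faulted=occurs, Pilot line stuck=not → at least one input occurs → occurs.
Ram stack unavailable [AND]: Inboard solenoid is out=occurs, Emergency pipe ram fails=occurs, Blind shear ram malfunctions=not → not all inputs occur → does not occur.
Backup path down [OR]: Lower control pod is down=occurs, Hydraulic supply down=occurs, Ram stack unavailable=not → at least one input occurs → occurs.
Control pod inoperative [OR]: Outboard accumulator bank lost=not, Auxiliary shuttle valve degraded=not, #3 annular preventer lost=occurs → at least one input occurs → occurs.
Annular stack fails [AND]: Backup path down=occurs, Hydraulic pump trips=occurs, Control pod inoperative=occurs → all inputs occur → occurs.
Shear sequence down [AND]: Annular stack fails=occurs, Control pod 2 is down=occurs, Umbilical 2 offline=occurs, Backup pilot line 2 is inoperative=occurs → all inputs occur → occurs.
Offshore blowout preventer fails to close [AND]: Shear sequence down=occurs, #2 solenoid 2 stuck=occurs, C pipe ram 2 stuck=occurs, South blind shear ram 2 stuck=occurs → all inputs occur → occurs.

Yes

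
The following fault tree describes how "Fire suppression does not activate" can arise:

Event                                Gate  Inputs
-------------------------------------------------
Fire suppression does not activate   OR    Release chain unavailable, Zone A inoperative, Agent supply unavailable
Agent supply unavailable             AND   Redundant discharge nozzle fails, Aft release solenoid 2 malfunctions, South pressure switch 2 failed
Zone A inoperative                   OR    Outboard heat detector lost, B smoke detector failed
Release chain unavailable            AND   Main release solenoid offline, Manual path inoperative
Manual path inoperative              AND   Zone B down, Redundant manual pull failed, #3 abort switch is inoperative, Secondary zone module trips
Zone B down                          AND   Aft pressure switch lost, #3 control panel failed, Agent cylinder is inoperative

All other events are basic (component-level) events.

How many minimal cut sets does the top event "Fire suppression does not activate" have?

4

Zone B down [AND]: one cut set from each child combined → 1 × 1 × 1 = 1 cut set(s).
Manual path inoperative [AND]: one cut set from each child combined → 1 × 1 × 1 × 1 = 1 cut set(s).
Release chain unavailable [AND]: one cut set from each child combined → 1 × 1 = 1 cut set(s).
Zone A inoperative [OR]: union of children's cut sets → 2 cut set(s).
Agent supply unavailable [AND]: one cut set from each child combined → 1 × 1 × 1 = 1 cut set(s).
Fire suppression does not activate [OR]: union of children's cut sets → 4 cut set(s).
Minimal cut sets: {#3 abort switch is inoperative, #3 control panel failed, Aft pressure switch lost, Agent cylinder is inoperative, Main release solenoid offline, Redundant manual pull failed, Secondary zone module trips}; {Outboard heat detector lost}; {B smoke detector failed}; {Aft release solenoid 2 malfunctions, Redundant discharge nozzle fails, South pressure switch 2 failed}.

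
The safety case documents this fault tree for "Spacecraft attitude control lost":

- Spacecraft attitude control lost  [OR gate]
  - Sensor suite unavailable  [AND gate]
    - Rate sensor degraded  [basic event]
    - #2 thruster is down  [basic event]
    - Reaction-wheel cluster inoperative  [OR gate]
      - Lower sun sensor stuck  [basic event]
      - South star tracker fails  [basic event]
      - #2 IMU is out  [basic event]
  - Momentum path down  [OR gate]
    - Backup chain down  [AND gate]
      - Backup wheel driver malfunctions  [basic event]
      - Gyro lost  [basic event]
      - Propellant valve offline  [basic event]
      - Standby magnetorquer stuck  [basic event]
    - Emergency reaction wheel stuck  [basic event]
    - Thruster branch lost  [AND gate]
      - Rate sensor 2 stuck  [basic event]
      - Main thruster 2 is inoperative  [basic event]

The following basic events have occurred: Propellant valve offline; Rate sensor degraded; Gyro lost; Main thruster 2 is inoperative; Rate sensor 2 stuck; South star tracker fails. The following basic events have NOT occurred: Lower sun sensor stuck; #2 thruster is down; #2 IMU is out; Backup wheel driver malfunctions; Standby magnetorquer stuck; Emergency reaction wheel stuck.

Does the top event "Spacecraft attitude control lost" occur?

Reaction-wheel cluster inoperative [OR]: Lower sun sensor stuck=not, South star tracker fails=occurs, #2 IMU is out=not → at least one input occurs → occurs.
Sensor suite unavailable [AND]: Rate sensor degraded=occurs, #2 thruster is down=not, Reaction-wheel cluster inoperative=occurs → not all inputs occur → does not occur.
Backup chain down [AND]: Backup wheel driver malfunctions=not, Gyro lost=occurs, Propellant valve offline=occurs, Standby magnetorquer stuck=not → not all inputs occur → does not occur.
Thruster branch lost [AND]: Rate sensor 2 stuck=occurs, Main thruster 2 is inoperative=occurs → all inputs occur → occurs.
Momentum path down [OR]: Backup chain down=not, Emergency reaction wheel stuck=not, Thruster branch lost=occurs → at least one input occurs → occurs.
Spacecraft attitude control lost [OR]: Sensor suite unavailable=not, Momentum path down=occurs → at least one input occurs → occurs.

Yes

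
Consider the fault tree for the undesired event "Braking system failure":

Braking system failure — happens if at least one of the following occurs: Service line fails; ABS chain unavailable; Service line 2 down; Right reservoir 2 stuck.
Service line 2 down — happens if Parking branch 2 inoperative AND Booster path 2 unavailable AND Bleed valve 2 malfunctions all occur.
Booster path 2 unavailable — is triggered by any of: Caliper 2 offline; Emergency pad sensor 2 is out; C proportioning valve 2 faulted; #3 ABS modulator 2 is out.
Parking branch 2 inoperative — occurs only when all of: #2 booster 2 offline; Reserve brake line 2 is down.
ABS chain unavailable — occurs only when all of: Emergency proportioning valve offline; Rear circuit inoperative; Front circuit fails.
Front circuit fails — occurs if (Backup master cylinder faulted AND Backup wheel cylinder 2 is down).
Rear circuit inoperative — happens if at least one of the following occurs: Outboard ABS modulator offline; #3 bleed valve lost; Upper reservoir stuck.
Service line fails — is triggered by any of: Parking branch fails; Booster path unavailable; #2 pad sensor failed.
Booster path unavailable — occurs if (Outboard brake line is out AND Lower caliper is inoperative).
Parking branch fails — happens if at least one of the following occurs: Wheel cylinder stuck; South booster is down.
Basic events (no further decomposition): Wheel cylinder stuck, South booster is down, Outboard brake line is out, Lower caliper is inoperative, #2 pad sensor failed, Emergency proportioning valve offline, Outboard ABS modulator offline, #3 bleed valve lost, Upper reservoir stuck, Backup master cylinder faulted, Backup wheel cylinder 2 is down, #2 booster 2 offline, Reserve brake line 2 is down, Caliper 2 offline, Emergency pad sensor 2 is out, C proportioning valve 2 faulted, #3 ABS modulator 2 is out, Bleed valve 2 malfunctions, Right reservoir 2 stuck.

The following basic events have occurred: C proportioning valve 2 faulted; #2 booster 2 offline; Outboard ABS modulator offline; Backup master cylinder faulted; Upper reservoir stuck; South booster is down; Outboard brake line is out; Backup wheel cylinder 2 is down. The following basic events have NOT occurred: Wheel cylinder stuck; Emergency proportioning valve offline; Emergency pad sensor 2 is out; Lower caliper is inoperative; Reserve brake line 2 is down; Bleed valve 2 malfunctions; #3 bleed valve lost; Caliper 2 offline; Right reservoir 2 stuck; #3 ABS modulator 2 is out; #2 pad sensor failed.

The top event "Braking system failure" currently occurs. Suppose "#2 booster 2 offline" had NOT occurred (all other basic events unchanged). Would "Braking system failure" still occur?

Counterfactual: set "#2 booster 2 offline" to not occurred.
Parking branch fails [OR]: Wheel cylinder stuck=not, South booster is down=occurs → at least one input occurs → occurs.
Booster path unavailable [AND]: Outboard brake line is out=occurs, Lower caliper is inoperative=not → not all inputs occur → does not occur.
Service line fails [OR]: Parking branch fails=occurs, Booster path unavailable=not, #2 pad sensor failed=not → at least one input occurs → occurs.
Rear circuit inoperative [OR]: Outboard ABS modulator offline=occurs, #3 bleed valve lost=not, Upper reservoir stuck=occurs → at least one input occurs → occurs.
Front circuit fails [AND]: Backup master cylinder faulted=occurs, Backup wheel cylinder 2 is down=occurs → all inputs occur → occurs.
ABS chain unavailable [AND]: Emergency proportioning valve offline=not, Rear circuit inoperative=occurs, Front circuit fails=occurs → not all inputs occur → does not occur.
Parking branch 2 inoperative [AND]: #2 booster 2 offline=not, Reserve brake line 2 is down=not → not all inputs occur → does not occur.
Booster path 2 unavailable [OR]: Caliper 2 offline=not, Emergency pad sensor 2 is out=not, C proportioning valve 2 faulted=occurs, #3 ABS modulator 2 is out=not → at least one input occurs → occurs.
Service line 2 down [AND]: Parking branch 2 inoperative=not, Booster path 2 unavailable=occurs, Bleed valve 2 malfunctions=not → not all inputs occur → does not occur.
Braking system failure [OR]: Service line fails=occurs, ABS chain unavailable=not, Service line 2 down=not, Right reservoir 2 stuck=not → at least one input occurs → occurs.

Yes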